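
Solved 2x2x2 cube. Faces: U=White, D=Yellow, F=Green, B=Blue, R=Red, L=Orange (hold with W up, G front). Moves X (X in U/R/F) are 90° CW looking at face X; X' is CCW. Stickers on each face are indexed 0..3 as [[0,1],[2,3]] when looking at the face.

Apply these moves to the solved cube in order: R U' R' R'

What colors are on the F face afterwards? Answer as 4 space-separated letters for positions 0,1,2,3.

After move 1 (R): R=RRRR U=WGWG F=GYGY D=YBYB B=WBWB
After move 2 (U'): U=GGWW F=OOGY R=GYRR B=RRWB L=WBOO
After move 3 (R'): R=YRGR U=GWWR F=OGGW D=YOYY B=BRBB
After move 4 (R'): R=RRYG U=GBWB F=OWGR D=YGYW B=YROB
Query: F face = OWGR

Answer: O W G R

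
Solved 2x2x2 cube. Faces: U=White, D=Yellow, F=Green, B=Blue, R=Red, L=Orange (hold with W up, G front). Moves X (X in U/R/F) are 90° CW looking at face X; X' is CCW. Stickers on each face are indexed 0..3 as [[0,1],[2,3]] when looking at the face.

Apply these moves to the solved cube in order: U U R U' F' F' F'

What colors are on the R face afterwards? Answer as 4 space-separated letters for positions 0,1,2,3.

Answer: W Y W O

Derivation:
After move 1 (U): U=WWWW F=RRGG R=BBRR B=OOBB L=GGOO
After move 2 (U): U=WWWW F=BBGG R=OORR B=GGBB L=RROO
After move 3 (R): R=RORO U=WBWG F=BYGY D=YBYG B=WGWB
After move 4 (U'): U=BGWW F=RRGY R=BYRO B=ROWB L=WGOO
After move 5 (F'): F=RYRG U=BGBR R=BYYO D=GOYG L=WWOW
After move 6 (F'): F=YGRR U=BGBY R=OYGO D=WWYG L=WROB
After move 7 (F'): F=GRYR U=BGOG R=WYWO D=RBYG L=WYOB
Query: R face = WYWO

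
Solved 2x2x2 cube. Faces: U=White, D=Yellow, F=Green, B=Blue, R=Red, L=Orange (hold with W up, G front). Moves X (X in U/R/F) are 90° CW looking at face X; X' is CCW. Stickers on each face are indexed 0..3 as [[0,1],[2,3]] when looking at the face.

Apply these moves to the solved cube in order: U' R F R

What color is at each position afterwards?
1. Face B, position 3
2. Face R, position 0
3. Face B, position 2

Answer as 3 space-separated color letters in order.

After move 1 (U'): U=WWWW F=OOGG R=GGRR B=RRBB L=BBOO
After move 2 (R): R=RGRG U=WOWG F=OYGY D=YBYR B=WRWB
After move 3 (F): F=GOYY U=WOOB R=WGGG D=RRYR L=BYOB
After move 4 (R): R=GWGG U=WOOY F=GRYR D=RWYW B=BROB
Query 1: B[3] = B
Query 2: R[0] = G
Query 3: B[2] = O

Answer: B G O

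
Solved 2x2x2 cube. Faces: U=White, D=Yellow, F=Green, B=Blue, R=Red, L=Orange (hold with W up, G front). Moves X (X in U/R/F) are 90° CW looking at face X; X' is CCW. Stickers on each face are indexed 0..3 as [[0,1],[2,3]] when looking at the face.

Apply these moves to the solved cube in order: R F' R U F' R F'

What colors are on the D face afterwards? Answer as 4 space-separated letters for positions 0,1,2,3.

After move 1 (R): R=RRRR U=WGWG F=GYGY D=YBYB B=WBWB
After move 2 (F'): F=YYGG U=WGRR R=BRYR D=OOYB L=OGOW
After move 3 (R): R=YBRR U=WYRG F=YOGB D=OWYW B=RBGB
After move 4 (U): U=RWGY F=YBGB R=RBRR B=OGGB L=YOOW
After move 5 (F'): F=BBYG U=RWRR R=WBOR D=OWYW L=YYOG
After move 6 (R): R=OWRB U=RBRG F=BWYW D=OGYO B=RGWB
After move 7 (F'): F=WWBY U=RBOR R=GWOB D=YGYO L=YGOR
Query: D face = YGYO

Answer: Y G Y O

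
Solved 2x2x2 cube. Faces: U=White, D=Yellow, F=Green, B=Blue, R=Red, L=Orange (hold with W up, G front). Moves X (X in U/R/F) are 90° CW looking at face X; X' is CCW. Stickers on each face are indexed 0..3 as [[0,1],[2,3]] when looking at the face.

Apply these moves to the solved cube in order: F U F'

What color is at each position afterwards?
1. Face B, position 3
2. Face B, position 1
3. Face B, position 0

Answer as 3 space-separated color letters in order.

Answer: B Y O

Derivation:
After move 1 (F): F=GGGG U=WWOO R=WRWR D=RRYY L=OYOY
After move 2 (U): U=OWOW F=WRGG R=BBWR B=OYBB L=GGOY
After move 3 (F'): F=RGWG U=OWBW R=RBRR D=GYYY L=GWOO
Query 1: B[3] = B
Query 2: B[1] = Y
Query 3: B[0] = O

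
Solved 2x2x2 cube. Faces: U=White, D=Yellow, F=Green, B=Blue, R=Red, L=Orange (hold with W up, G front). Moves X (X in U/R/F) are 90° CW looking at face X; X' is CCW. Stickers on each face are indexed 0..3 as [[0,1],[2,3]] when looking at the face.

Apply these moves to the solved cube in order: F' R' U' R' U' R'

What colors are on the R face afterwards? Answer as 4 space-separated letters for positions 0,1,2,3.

After move 1 (F'): F=GGGG U=WWRR R=YRYR D=OOYY L=OWOW
After move 2 (R'): R=RRYY U=WBRB F=GWGR D=OGYG B=YBOB
After move 3 (U'): U=BBWR F=OWGR R=GWYY B=RROB L=YBOW
After move 4 (R'): R=WYGY U=BOWR F=OBGR D=OWYR B=GRGB
After move 5 (U'): U=ORBW F=YBGR R=OBGY B=WYGB L=GROW
After move 6 (R'): R=BYOG U=OGBW F=YRGW D=OBYR B=RYWB
Query: R face = BYOG

Answer: B Y O G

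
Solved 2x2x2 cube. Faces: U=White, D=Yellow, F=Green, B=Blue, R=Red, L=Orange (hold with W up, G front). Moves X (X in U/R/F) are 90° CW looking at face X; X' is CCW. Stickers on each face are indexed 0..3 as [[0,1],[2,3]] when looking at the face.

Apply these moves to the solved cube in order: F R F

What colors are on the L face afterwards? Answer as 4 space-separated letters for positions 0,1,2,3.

After move 1 (F): F=GGGG U=WWOO R=WRWR D=RRYY L=OYOY
After move 2 (R): R=WWRR U=WGOG F=GRGY D=RBYB B=OBWB
After move 3 (F): F=GGYR U=WGYY R=OWGR D=RWYB L=OROB
Query: L face = OROB

Answer: O R O B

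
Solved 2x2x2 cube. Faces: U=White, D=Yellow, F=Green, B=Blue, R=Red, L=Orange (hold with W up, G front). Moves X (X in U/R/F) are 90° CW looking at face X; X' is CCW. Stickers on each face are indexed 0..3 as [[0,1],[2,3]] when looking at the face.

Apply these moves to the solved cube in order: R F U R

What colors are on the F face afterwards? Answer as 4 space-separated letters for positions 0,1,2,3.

After move 1 (R): R=RRRR U=WGWG F=GYGY D=YBYB B=WBWB
After move 2 (F): F=GGYY U=WGOO R=WRGR D=RRYB L=OYOB
After move 3 (U): U=OWOG F=WRYY R=WBGR B=OYWB L=GGOB
After move 4 (R): R=GWRB U=OROY F=WRYB D=RWYO B=GYWB
Query: F face = WRYB

Answer: W R Y B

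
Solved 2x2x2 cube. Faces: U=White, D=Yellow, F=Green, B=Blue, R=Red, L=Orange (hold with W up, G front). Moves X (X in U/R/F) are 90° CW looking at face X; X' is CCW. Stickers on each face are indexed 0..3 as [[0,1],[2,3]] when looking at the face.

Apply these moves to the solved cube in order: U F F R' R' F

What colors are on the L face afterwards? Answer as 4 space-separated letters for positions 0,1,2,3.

Answer: G W O W

Derivation:
After move 1 (U): U=WWWW F=RRGG R=BBRR B=OOBB L=GGOO
After move 2 (F): F=GRGR U=WWOG R=WBWR D=RBYY L=GYOY
After move 3 (F): F=GGRR U=WWYY R=OBGR D=WWYY L=GROB
After move 4 (R'): R=BROG U=WBYO F=GWRY D=WGYR B=YOWB
After move 5 (R'): R=RGBO U=WWYY F=GBRO D=WWYY B=ROGB
After move 6 (F): F=RGOB U=WWBR R=YGYO D=BRYY L=GWOW
Query: L face = GWOW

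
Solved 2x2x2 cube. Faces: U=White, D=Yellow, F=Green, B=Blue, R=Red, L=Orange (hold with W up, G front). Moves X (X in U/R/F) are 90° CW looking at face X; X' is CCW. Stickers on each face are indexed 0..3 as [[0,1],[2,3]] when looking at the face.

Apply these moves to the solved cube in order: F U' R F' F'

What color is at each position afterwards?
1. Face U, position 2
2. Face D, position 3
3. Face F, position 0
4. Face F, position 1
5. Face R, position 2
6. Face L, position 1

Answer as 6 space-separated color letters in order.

Answer: B W Y G B R

Derivation:
After move 1 (F): F=GGGG U=WWOO R=WRWR D=RRYY L=OYOY
After move 2 (U'): U=WOWO F=OYGG R=GGWR B=WRBB L=BBOY
After move 3 (R): R=WGRG U=WYWG F=ORGY D=RBYW B=OROB
After move 4 (F'): F=RYOG U=WYWR R=BGRG D=BYYW L=BGOW
After move 5 (F'): F=YGRO U=WYBR R=YGBG D=GWYW L=BROW
Query 1: U[2] = B
Query 2: D[3] = W
Query 3: F[0] = Y
Query 4: F[1] = G
Query 5: R[2] = B
Query 6: L[1] = R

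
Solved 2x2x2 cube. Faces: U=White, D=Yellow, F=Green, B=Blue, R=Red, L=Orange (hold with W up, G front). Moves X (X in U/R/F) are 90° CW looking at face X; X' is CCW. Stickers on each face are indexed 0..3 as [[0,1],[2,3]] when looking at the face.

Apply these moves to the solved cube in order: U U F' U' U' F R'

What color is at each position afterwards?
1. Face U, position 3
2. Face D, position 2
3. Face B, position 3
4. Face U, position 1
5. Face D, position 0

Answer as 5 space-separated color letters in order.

Answer: B Y B B Y

Derivation:
After move 1 (U): U=WWWW F=RRGG R=BBRR B=OOBB L=GGOO
After move 2 (U): U=WWWW F=BBGG R=OORR B=GGBB L=RROO
After move 3 (F'): F=BGBG U=WWOR R=YOYR D=ROYY L=RWOW
After move 4 (U'): U=WRWO F=RWBG R=BGYR B=YOBB L=GGOW
After move 5 (U'): U=ROWW F=GGBG R=RWYR B=BGBB L=YOOW
After move 6 (F): F=BGGG U=ROWO R=WWWR D=YRYY L=YROO
After move 7 (R'): R=WRWW U=RBWB F=BOGO D=YGYG B=YGRB
Query 1: U[3] = B
Query 2: D[2] = Y
Query 3: B[3] = B
Query 4: U[1] = B
Query 5: D[0] = Y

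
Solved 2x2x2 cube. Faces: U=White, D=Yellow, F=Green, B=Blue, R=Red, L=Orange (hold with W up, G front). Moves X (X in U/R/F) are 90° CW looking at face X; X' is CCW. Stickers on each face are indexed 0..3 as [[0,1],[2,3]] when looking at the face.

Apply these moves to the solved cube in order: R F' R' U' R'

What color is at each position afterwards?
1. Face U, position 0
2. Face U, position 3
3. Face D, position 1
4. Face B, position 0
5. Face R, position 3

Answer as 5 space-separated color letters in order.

After move 1 (R): R=RRRR U=WGWG F=GYGY D=YBYB B=WBWB
After move 2 (F'): F=YYGG U=WGRR R=BRYR D=OOYB L=OGOW
After move 3 (R'): R=RRBY U=WWRW F=YGGR D=OYYG B=BBOB
After move 4 (U'): U=WWWR F=OGGR R=YGBY B=RROB L=BBOW
After move 5 (R'): R=GYYB U=WOWR F=OWGR D=OGYR B=GRYB
Query 1: U[0] = W
Query 2: U[3] = R
Query 3: D[1] = G
Query 4: B[0] = G
Query 5: R[3] = B

Answer: W R G G B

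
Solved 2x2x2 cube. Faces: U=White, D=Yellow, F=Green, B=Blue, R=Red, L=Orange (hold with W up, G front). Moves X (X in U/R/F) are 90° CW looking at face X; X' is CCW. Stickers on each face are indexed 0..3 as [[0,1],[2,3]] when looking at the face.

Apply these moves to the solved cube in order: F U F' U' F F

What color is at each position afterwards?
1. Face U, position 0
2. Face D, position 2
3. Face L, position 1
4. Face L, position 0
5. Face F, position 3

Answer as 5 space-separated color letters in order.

Answer: W Y R O G

Derivation:
After move 1 (F): F=GGGG U=WWOO R=WRWR D=RRYY L=OYOY
After move 2 (U): U=OWOW F=WRGG R=BBWR B=OYBB L=GGOY
After move 3 (F'): F=RGWG U=OWBW R=RBRR D=GYYY L=GWOO
After move 4 (U'): U=WWOB F=GWWG R=RGRR B=RBBB L=OYOO
After move 5 (F): F=WGGW U=WWOY R=OGBR D=RRYY L=OGOY
After move 6 (F): F=GWWG U=WWYG R=OGYR D=BOYY L=OROR
Query 1: U[0] = W
Query 2: D[2] = Y
Query 3: L[1] = R
Query 4: L[0] = O
Query 5: F[3] = G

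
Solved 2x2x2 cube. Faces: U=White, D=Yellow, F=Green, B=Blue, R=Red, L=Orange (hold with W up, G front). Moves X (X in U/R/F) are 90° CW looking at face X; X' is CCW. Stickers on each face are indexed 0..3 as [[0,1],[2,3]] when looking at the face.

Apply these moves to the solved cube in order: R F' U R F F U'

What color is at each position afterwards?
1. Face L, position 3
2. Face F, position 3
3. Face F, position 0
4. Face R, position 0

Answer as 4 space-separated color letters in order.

After move 1 (R): R=RRRR U=WGWG F=GYGY D=YBYB B=WBWB
After move 2 (F'): F=YYGG U=WGRR R=BRYR D=OOYB L=OGOW
After move 3 (U): U=RWRG F=BRGG R=WBYR B=OGWB L=YYOW
After move 4 (R): R=YWRB U=RRRG F=BOGB D=OWYO B=GGWB
After move 5 (F): F=GBBO U=RRWY R=RWGB D=RYYO L=YOOW
After move 6 (F): F=BGOB U=RRWO R=WWYB D=GRYO L=YROY
After move 7 (U'): U=RORW F=YROB R=BGYB B=WWWB L=GGOY
Query 1: L[3] = Y
Query 2: F[3] = B
Query 3: F[0] = Y
Query 4: R[0] = B

Answer: Y B Y B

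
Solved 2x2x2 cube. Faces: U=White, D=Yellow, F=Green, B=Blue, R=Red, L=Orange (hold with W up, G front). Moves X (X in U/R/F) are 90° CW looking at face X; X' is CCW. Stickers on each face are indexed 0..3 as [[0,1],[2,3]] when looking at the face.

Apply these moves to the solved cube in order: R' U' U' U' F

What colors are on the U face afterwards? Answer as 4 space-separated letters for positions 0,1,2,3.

After move 1 (R'): R=RRRR U=WBWB F=GWGW D=YGYG B=YBYB
After move 2 (U'): U=BBWW F=OOGW R=GWRR B=RRYB L=YBOO
After move 3 (U'): U=BWBW F=YBGW R=OORR B=GWYB L=RROO
After move 4 (U'): U=WWBB F=RRGW R=YBRR B=OOYB L=GWOO
After move 5 (F): F=GRWR U=WWOW R=BBBR D=RYYG L=GYOG
Query: U face = WWOW

Answer: W W O W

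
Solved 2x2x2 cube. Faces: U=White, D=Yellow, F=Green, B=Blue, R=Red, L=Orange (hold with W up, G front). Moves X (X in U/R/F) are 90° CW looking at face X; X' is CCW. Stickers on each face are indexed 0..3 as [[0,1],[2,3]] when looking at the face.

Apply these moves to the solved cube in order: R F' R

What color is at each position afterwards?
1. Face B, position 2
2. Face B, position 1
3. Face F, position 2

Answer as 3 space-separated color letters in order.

After move 1 (R): R=RRRR U=WGWG F=GYGY D=YBYB B=WBWB
After move 2 (F'): F=YYGG U=WGRR R=BRYR D=OOYB L=OGOW
After move 3 (R): R=YBRR U=WYRG F=YOGB D=OWYW B=RBGB
Query 1: B[2] = G
Query 2: B[1] = B
Query 3: F[2] = G

Answer: G B G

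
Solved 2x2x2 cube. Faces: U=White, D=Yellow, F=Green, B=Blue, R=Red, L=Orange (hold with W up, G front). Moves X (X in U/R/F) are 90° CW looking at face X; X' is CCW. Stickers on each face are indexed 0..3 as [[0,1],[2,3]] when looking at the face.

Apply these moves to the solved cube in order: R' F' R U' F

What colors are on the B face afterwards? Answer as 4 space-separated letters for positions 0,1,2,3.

Answer: Y G B B

Derivation:
After move 1 (R'): R=RRRR U=WBWB F=GWGW D=YGYG B=YBYB
After move 2 (F'): F=WWGG U=WBRR R=GRYR D=OOYG L=OBOW
After move 3 (R): R=YGRR U=WWRG F=WOGG D=OYYY B=RBBB
After move 4 (U'): U=WGWR F=OBGG R=WORR B=YGBB L=RBOW
After move 5 (F): F=GOGB U=WGWB R=WORR D=RWYY L=ROOY
Query: B face = YGBB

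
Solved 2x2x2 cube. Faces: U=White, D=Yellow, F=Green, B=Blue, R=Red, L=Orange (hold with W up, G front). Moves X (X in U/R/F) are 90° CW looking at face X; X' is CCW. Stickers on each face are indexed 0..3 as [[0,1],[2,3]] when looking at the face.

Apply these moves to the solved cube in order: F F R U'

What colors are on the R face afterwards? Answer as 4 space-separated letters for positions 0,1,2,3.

After move 1 (F): F=GGGG U=WWOO R=WRWR D=RRYY L=OYOY
After move 2 (F): F=GGGG U=WWYY R=OROR D=WWYY L=OROR
After move 3 (R): R=OORR U=WGYG F=GWGY D=WBYB B=YBWB
After move 4 (U'): U=GGWY F=ORGY R=GWRR B=OOWB L=YBOR
Query: R face = GWRR

Answer: G W R R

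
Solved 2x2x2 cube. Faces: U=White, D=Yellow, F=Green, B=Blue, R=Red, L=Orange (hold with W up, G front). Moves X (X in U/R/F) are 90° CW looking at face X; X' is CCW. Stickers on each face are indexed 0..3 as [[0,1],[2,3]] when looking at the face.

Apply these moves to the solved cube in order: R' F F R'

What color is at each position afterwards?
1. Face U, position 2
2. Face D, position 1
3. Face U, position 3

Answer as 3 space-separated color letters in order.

After move 1 (R'): R=RRRR U=WBWB F=GWGW D=YGYG B=YBYB
After move 2 (F): F=GGWW U=WBOO R=WRBR D=RRYG L=OYOG
After move 3 (F): F=WGWG U=WBGY R=OROR D=BWYG L=OROR
After move 4 (R'): R=RROO U=WYGY F=WBWY D=BGYG B=GBWB
Query 1: U[2] = G
Query 2: D[1] = G
Query 3: U[3] = Y

Answer: G G Y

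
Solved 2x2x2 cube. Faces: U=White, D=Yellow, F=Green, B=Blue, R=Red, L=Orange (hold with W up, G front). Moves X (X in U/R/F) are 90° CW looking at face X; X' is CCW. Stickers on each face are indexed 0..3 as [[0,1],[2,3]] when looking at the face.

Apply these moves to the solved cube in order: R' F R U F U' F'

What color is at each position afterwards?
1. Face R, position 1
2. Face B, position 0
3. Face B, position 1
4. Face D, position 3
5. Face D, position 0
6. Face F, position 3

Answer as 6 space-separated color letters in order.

After move 1 (R'): R=RRRR U=WBWB F=GWGW D=YGYG B=YBYB
After move 2 (F): F=GGWW U=WBOO R=WRBR D=RRYG L=OYOG
After move 3 (R): R=BWRR U=WGOW F=GRWG D=RYYY B=OBBB
After move 4 (U): U=OWWG F=BWWG R=OBRR B=OYBB L=GROG
After move 5 (F): F=WBGW U=OWGR R=WBGR D=ROYY L=GROY
After move 6 (U'): U=WROG F=GRGW R=WBGR B=WBBB L=OYOY
After move 7 (F'): F=RWGG U=WRWG R=OBRR D=YYYY L=OGOO
Query 1: R[1] = B
Query 2: B[0] = W
Query 3: B[1] = B
Query 4: D[3] = Y
Query 5: D[0] = Y
Query 6: F[3] = G

Answer: B W B Y Y G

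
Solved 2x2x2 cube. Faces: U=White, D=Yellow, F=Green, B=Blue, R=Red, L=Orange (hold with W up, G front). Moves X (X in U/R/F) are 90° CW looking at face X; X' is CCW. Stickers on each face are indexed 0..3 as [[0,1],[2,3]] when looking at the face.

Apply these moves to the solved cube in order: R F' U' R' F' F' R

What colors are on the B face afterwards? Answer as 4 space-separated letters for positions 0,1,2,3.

After move 1 (R): R=RRRR U=WGWG F=GYGY D=YBYB B=WBWB
After move 2 (F'): F=YYGG U=WGRR R=BRYR D=OOYB L=OGOW
After move 3 (U'): U=GRWR F=OGGG R=YYYR B=BRWB L=WBOW
After move 4 (R'): R=YRYY U=GWWB F=ORGR D=OGYG B=BROB
After move 5 (F'): F=RROG U=GWYY R=GROY D=BWYG L=WBOW
After move 6 (F'): F=RGRO U=GWGO R=WRBY D=BWYG L=WYOY
After move 7 (R): R=BWYR U=GGGO F=RWRG D=BOYB B=ORWB
Query: B face = ORWB

Answer: O R W B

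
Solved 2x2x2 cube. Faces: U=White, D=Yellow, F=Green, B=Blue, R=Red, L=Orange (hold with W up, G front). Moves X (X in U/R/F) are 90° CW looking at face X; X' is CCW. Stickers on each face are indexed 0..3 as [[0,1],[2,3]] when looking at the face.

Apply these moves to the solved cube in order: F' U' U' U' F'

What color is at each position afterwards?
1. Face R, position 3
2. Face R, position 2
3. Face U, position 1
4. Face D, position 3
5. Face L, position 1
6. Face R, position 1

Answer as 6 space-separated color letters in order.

After move 1 (F'): F=GGGG U=WWRR R=YRYR D=OOYY L=OWOW
After move 2 (U'): U=WRWR F=OWGG R=GGYR B=YRBB L=BBOW
After move 3 (U'): U=RRWW F=BBGG R=OWYR B=GGBB L=YROW
After move 4 (U'): U=RWRW F=YRGG R=BBYR B=OWBB L=GGOW
After move 5 (F'): F=RGYG U=RWBY R=OBOR D=GWYY L=GWOR
Query 1: R[3] = R
Query 2: R[2] = O
Query 3: U[1] = W
Query 4: D[3] = Y
Query 5: L[1] = W
Query 6: R[1] = B

Answer: R O W Y W B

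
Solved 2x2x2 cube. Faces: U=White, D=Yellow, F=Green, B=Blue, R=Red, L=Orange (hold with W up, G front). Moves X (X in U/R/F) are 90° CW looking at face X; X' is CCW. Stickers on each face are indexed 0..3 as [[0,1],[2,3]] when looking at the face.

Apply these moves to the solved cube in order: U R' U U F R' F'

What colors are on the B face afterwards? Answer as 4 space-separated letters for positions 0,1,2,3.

Answer: G W G B

Derivation:
After move 1 (U): U=WWWW F=RRGG R=BBRR B=OOBB L=GGOO
After move 2 (R'): R=BRBR U=WBWO F=RWGW D=YRYG B=YOYB
After move 3 (U): U=WWOB F=BRGW R=YOBR B=GGYB L=RWOO
After move 4 (U): U=OWBW F=YOGW R=GGBR B=RWYB L=BROO
After move 5 (F): F=GYWO U=OWOR R=BGWR D=BGYG L=BYOR
After move 6 (R'): R=GRBW U=OYOR F=GWWR D=BYYO B=GWGB
After move 7 (F'): F=WRGW U=OYGB R=YRBW D=YRYO L=BROO
Query: B face = GWGB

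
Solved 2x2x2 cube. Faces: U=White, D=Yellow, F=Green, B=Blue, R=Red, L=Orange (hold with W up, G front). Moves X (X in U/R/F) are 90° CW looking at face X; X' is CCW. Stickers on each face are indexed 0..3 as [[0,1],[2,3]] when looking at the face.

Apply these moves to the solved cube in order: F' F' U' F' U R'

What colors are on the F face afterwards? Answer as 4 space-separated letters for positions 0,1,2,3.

After move 1 (F'): F=GGGG U=WWRR R=YRYR D=OOYY L=OWOW
After move 2 (F'): F=GGGG U=WWYY R=OROR D=WWYY L=OROR
After move 3 (U'): U=WYWY F=ORGG R=GGOR B=ORBB L=BBOR
After move 4 (F'): F=RGOG U=WYGO R=WGWR D=BRYY L=BYOW
After move 5 (U): U=GWOY F=WGOG R=ORWR B=BYBB L=RGOW
After move 6 (R'): R=RROW U=GBOB F=WWOY D=BGYG B=YYRB
Query: F face = WWOY

Answer: W W O Y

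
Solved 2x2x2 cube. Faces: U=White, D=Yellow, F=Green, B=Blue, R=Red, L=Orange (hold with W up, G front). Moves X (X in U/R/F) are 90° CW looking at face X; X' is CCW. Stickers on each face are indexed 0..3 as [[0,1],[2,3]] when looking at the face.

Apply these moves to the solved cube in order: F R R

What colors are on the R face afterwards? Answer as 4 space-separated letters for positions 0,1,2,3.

After move 1 (F): F=GGGG U=WWOO R=WRWR D=RRYY L=OYOY
After move 2 (R): R=WWRR U=WGOG F=GRGY D=RBYB B=OBWB
After move 3 (R): R=RWRW U=WROY F=GBGB D=RWYO B=GBGB
Query: R face = RWRW

Answer: R W R W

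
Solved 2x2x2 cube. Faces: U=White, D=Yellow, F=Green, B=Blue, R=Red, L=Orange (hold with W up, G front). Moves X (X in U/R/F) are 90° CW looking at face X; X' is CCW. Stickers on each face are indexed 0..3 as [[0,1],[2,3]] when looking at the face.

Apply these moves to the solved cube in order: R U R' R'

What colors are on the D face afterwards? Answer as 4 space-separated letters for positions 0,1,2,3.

After move 1 (R): R=RRRR U=WGWG F=GYGY D=YBYB B=WBWB
After move 2 (U): U=WWGG F=RRGY R=WBRR B=OOWB L=GYOO
After move 3 (R'): R=BRWR U=WWGO F=RWGG D=YRYY B=BOBB
After move 4 (R'): R=RRBW U=WBGB F=RWGO D=YWYG B=YORB
Query: D face = YWYG

Answer: Y W Y G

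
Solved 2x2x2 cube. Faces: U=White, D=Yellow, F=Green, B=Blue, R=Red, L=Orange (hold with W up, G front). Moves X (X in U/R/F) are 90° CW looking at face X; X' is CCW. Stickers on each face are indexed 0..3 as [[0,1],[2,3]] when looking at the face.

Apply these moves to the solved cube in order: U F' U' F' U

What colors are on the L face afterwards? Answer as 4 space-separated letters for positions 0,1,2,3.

Answer: W G O W

Derivation:
After move 1 (U): U=WWWW F=RRGG R=BBRR B=OOBB L=GGOO
After move 2 (F'): F=RGRG U=WWBR R=YBYR D=GOYY L=GWOW
After move 3 (U'): U=WRWB F=GWRG R=RGYR B=YBBB L=OOOW
After move 4 (F'): F=WGGR U=WRRY R=OGGR D=OWYY L=OBOW
After move 5 (U): U=RWYR F=OGGR R=YBGR B=OBBB L=WGOW
Query: L face = WGOW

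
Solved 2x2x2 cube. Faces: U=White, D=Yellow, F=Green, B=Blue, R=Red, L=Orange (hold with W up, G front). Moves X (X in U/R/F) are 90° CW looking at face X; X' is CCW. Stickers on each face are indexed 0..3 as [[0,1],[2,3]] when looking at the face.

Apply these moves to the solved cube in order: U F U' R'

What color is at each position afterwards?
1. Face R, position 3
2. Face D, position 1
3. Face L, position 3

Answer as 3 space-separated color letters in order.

Answer: W Y Y

Derivation:
After move 1 (U): U=WWWW F=RRGG R=BBRR B=OOBB L=GGOO
After move 2 (F): F=GRGR U=WWOG R=WBWR D=RBYY L=GYOY
After move 3 (U'): U=WGWO F=GYGR R=GRWR B=WBBB L=OOOY
After move 4 (R'): R=RRGW U=WBWW F=GGGO D=RYYR B=YBBB
Query 1: R[3] = W
Query 2: D[1] = Y
Query 3: L[3] = Y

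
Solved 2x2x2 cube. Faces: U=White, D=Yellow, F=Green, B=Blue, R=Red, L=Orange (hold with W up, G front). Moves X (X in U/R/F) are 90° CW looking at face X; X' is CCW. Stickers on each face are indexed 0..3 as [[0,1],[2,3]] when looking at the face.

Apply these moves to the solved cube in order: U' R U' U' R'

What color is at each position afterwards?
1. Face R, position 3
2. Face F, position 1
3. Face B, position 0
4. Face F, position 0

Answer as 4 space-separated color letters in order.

Answer: R W R W

Derivation:
After move 1 (U'): U=WWWW F=OOGG R=GGRR B=RRBB L=BBOO
After move 2 (R): R=RGRG U=WOWG F=OYGY D=YBYR B=WRWB
After move 3 (U'): U=OGWW F=BBGY R=OYRG B=RGWB L=WROO
After move 4 (U'): U=GWOW F=WRGY R=BBRG B=OYWB L=RGOO
After move 5 (R'): R=BGBR U=GWOO F=WWGW D=YRYY B=RYBB
Query 1: R[3] = R
Query 2: F[1] = W
Query 3: B[0] = R
Query 4: F[0] = W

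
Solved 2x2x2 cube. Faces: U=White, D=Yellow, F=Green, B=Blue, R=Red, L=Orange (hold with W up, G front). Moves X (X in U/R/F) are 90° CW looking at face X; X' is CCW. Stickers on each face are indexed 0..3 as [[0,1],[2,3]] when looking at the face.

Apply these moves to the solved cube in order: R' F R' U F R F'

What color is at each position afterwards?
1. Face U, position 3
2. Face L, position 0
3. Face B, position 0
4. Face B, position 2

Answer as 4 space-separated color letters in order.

After move 1 (R'): R=RRRR U=WBWB F=GWGW D=YGYG B=YBYB
After move 2 (F): F=GGWW U=WBOO R=WRBR D=RRYG L=OYOG
After move 3 (R'): R=RRWB U=WYOY F=GBWO D=RGYW B=GBRB
After move 4 (U): U=OWYY F=RRWO R=GBWB B=OYRB L=GBOG
After move 5 (F): F=WROR U=OWGB R=YBYB D=WGYW L=GROG
After move 6 (R): R=YYBB U=ORGR F=WGOW D=WRYO B=BYWB
After move 7 (F'): F=GWWO U=ORYB R=RYWB D=RGYO L=GROG
Query 1: U[3] = B
Query 2: L[0] = G
Query 3: B[0] = B
Query 4: B[2] = W

Answer: B G B W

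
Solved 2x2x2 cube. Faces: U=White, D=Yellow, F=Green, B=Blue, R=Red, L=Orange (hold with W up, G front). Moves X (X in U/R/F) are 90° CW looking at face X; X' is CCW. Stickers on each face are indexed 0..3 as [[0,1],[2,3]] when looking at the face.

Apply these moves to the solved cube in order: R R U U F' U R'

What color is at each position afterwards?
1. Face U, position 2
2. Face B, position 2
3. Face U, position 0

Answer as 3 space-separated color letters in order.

After move 1 (R): R=RRRR U=WGWG F=GYGY D=YBYB B=WBWB
After move 2 (R): R=RRRR U=WYWY F=GBGB D=YWYW B=GBGB
After move 3 (U): U=WWYY F=RRGB R=GBRR B=OOGB L=GBOO
After move 4 (U): U=YWYW F=GBGB R=OORR B=GBGB L=RROO
After move 5 (F'): F=BBGG U=YWOR R=WOYR D=ROYW L=RWOY
After move 6 (U): U=OYRW F=WOGG R=GBYR B=RWGB L=BBOY
After move 7 (R'): R=BRGY U=OGRR F=WYGW D=ROYG B=WWOB
Query 1: U[2] = R
Query 2: B[2] = O
Query 3: U[0] = O

Answer: R O O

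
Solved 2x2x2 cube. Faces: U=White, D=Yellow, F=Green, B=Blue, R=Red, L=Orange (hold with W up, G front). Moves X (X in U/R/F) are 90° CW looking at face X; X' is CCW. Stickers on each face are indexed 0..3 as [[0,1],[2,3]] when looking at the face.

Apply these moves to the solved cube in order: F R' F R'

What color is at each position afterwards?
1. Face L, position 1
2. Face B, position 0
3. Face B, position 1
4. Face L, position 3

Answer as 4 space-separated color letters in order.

Answer: R G B G

Derivation:
After move 1 (F): F=GGGG U=WWOO R=WRWR D=RRYY L=OYOY
After move 2 (R'): R=RRWW U=WBOB F=GWGO D=RGYG B=YBRB
After move 3 (F): F=GGOW U=WBYY R=ORBW D=WRYG L=OROG
After move 4 (R'): R=RWOB U=WRYY F=GBOY D=WGYW B=GBRB
Query 1: L[1] = R
Query 2: B[0] = G
Query 3: B[1] = B
Query 4: L[3] = G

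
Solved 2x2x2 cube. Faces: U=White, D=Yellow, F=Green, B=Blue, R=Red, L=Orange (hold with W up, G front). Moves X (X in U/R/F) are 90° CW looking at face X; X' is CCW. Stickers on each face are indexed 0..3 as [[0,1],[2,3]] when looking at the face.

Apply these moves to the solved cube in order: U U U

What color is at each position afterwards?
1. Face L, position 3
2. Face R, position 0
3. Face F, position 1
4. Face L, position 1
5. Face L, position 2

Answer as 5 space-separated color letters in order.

After move 1 (U): U=WWWW F=RRGG R=BBRR B=OOBB L=GGOO
After move 2 (U): U=WWWW F=BBGG R=OORR B=GGBB L=RROO
After move 3 (U): U=WWWW F=OOGG R=GGRR B=RRBB L=BBOO
Query 1: L[3] = O
Query 2: R[0] = G
Query 3: F[1] = O
Query 4: L[1] = B
Query 5: L[2] = O

Answer: O G O B O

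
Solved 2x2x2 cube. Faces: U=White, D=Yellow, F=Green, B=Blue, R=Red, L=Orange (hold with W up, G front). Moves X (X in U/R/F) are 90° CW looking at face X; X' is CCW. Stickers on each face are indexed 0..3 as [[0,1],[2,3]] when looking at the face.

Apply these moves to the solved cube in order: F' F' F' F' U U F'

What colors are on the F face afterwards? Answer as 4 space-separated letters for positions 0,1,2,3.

Answer: B G B G

Derivation:
After move 1 (F'): F=GGGG U=WWRR R=YRYR D=OOYY L=OWOW
After move 2 (F'): F=GGGG U=WWYY R=OROR D=WWYY L=OROR
After move 3 (F'): F=GGGG U=WWOO R=WRWR D=RRYY L=OYOY
After move 4 (F'): F=GGGG U=WWWW R=RRRR D=YYYY L=OOOO
After move 5 (U): U=WWWW F=RRGG R=BBRR B=OOBB L=GGOO
After move 6 (U): U=WWWW F=BBGG R=OORR B=GGBB L=RROO
After move 7 (F'): F=BGBG U=WWOR R=YOYR D=ROYY L=RWOW
Query: F face = BGBG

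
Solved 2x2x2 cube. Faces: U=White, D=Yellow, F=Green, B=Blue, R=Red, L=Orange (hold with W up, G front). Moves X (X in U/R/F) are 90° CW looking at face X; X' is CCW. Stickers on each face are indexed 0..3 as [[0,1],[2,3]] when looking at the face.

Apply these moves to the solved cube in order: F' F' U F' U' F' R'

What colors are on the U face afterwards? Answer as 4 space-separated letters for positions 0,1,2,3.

Answer: W B R W

Derivation:
After move 1 (F'): F=GGGG U=WWRR R=YRYR D=OOYY L=OWOW
After move 2 (F'): F=GGGG U=WWYY R=OROR D=WWYY L=OROR
After move 3 (U): U=YWYW F=ORGG R=BBOR B=ORBB L=GGOR
After move 4 (F'): F=RGOG U=YWBO R=WBWR D=GRYY L=GWOY
After move 5 (U'): U=WOYB F=GWOG R=RGWR B=WBBB L=OROY
After move 6 (F'): F=WGGO U=WORW R=RGGR D=RYYY L=OBOY
After move 7 (R'): R=GRRG U=WBRW F=WOGW D=RGYO B=YBYB
Query: U face = WBRW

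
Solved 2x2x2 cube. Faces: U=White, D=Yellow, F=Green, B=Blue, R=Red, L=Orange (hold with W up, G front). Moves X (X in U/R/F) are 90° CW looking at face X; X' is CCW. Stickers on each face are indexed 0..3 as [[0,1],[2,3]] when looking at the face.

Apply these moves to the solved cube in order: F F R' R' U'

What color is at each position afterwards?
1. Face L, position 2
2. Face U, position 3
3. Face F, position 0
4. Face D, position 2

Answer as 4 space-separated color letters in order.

After move 1 (F): F=GGGG U=WWOO R=WRWR D=RRYY L=OYOY
After move 2 (F): F=GGGG U=WWYY R=OROR D=WWYY L=OROR
After move 3 (R'): R=RROO U=WBYB F=GWGY D=WGYG B=YBWB
After move 4 (R'): R=RORO U=WWYY F=GBGB D=WWYY B=GBGB
After move 5 (U'): U=WYWY F=ORGB R=GBRO B=ROGB L=GBOR
Query 1: L[2] = O
Query 2: U[3] = Y
Query 3: F[0] = O
Query 4: D[2] = Y

Answer: O Y O Y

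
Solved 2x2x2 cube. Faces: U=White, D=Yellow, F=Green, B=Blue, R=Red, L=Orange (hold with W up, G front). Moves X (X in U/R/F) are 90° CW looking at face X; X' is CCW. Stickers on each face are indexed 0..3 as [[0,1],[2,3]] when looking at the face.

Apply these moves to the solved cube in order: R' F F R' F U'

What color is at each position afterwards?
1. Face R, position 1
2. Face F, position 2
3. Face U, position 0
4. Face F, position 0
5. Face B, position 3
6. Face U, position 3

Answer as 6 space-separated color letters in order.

Answer: W Y Y O B R

Derivation:
After move 1 (R'): R=RRRR U=WBWB F=GWGW D=YGYG B=YBYB
After move 2 (F): F=GGWW U=WBOO R=WRBR D=RRYG L=OYOG
After move 3 (F): F=WGWG U=WBGY R=OROR D=BWYG L=OROR
After move 4 (R'): R=RROO U=WYGY F=WBWY D=BGYG B=GBWB
After move 5 (F): F=WWYB U=WYRR R=GRYO D=ORYG L=OBOG
After move 6 (U'): U=YRWR F=OBYB R=WWYO B=GRWB L=GBOG
Query 1: R[1] = W
Query 2: F[2] = Y
Query 3: U[0] = Y
Query 4: F[0] = O
Query 5: B[3] = B
Query 6: U[3] = R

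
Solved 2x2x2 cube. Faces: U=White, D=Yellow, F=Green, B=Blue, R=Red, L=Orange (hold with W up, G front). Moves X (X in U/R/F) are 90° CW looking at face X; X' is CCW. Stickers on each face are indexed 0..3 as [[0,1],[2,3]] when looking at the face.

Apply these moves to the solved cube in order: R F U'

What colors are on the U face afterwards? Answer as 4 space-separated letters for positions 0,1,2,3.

After move 1 (R): R=RRRR U=WGWG F=GYGY D=YBYB B=WBWB
After move 2 (F): F=GGYY U=WGOO R=WRGR D=RRYB L=OYOB
After move 3 (U'): U=GOWO F=OYYY R=GGGR B=WRWB L=WBOB
Query: U face = GOWO

Answer: G O W O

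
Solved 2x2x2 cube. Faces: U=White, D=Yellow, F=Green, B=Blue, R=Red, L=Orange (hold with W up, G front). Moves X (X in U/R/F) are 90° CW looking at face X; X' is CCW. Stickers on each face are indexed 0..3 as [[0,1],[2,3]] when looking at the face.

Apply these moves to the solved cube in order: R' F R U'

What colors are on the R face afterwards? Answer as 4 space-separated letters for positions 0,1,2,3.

Answer: G R R R

Derivation:
After move 1 (R'): R=RRRR U=WBWB F=GWGW D=YGYG B=YBYB
After move 2 (F): F=GGWW U=WBOO R=WRBR D=RRYG L=OYOG
After move 3 (R): R=BWRR U=WGOW F=GRWG D=RYYY B=OBBB
After move 4 (U'): U=GWWO F=OYWG R=GRRR B=BWBB L=OBOG
Query: R face = GRRR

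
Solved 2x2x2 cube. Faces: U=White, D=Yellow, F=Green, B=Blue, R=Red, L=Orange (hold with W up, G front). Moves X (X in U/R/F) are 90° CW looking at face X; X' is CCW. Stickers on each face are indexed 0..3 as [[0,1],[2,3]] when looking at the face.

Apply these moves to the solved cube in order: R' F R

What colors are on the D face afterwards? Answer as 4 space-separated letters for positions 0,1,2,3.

After move 1 (R'): R=RRRR U=WBWB F=GWGW D=YGYG B=YBYB
After move 2 (F): F=GGWW U=WBOO R=WRBR D=RRYG L=OYOG
After move 3 (R): R=BWRR U=WGOW F=GRWG D=RYYY B=OBBB
Query: D face = RYYY

Answer: R Y Y Y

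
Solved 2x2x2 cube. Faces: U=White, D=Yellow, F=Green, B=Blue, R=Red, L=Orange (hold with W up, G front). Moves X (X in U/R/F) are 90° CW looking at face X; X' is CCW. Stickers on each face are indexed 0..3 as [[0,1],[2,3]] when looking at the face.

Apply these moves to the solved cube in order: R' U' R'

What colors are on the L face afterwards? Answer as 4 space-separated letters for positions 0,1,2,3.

Answer: Y B O O

Derivation:
After move 1 (R'): R=RRRR U=WBWB F=GWGW D=YGYG B=YBYB
After move 2 (U'): U=BBWW F=OOGW R=GWRR B=RRYB L=YBOO
After move 3 (R'): R=WRGR U=BYWR F=OBGW D=YOYW B=GRGB
Query: L face = YBOO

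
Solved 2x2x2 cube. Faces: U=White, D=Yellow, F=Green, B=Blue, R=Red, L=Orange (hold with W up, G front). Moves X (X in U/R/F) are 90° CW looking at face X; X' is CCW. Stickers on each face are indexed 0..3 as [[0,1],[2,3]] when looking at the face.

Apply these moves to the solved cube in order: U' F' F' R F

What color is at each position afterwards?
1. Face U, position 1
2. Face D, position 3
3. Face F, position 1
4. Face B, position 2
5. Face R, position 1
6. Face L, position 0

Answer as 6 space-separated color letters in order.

Answer: G R G W O B

Derivation:
After move 1 (U'): U=WWWW F=OOGG R=GGRR B=RRBB L=BBOO
After move 2 (F'): F=OGOG U=WWGR R=YGYR D=BOYY L=BWOW
After move 3 (F'): F=GGOO U=WWYY R=OGBR D=WWYY L=BROG
After move 4 (R): R=BORG U=WGYO F=GWOY D=WBYR B=YRWB
After move 5 (F): F=OGYW U=WGGR R=YOOG D=RBYR L=BWOB
Query 1: U[1] = G
Query 2: D[3] = R
Query 3: F[1] = G
Query 4: B[2] = W
Query 5: R[1] = O
Query 6: L[0] = B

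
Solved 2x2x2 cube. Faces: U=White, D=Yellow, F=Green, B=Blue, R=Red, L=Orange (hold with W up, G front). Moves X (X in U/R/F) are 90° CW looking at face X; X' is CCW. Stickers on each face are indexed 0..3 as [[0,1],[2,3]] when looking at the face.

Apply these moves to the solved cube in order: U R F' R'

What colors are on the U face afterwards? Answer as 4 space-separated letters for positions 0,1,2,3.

After move 1 (U): U=WWWW F=RRGG R=BBRR B=OOBB L=GGOO
After move 2 (R): R=RBRB U=WRWG F=RYGY D=YBYO B=WOWB
After move 3 (F'): F=YYRG U=WRRR R=BBYB D=GOYO L=GGOW
After move 4 (R'): R=BBBY U=WWRW F=YRRR D=GYYG B=OOOB
Query: U face = WWRW

Answer: W W R W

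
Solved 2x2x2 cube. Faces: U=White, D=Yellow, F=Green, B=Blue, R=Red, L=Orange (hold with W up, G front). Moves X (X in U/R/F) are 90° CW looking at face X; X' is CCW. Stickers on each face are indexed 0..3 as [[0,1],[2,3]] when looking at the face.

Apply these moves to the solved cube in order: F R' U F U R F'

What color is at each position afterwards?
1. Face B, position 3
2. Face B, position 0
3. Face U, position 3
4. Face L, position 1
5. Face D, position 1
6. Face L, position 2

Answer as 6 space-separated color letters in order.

Answer: B W W R G O

Derivation:
After move 1 (F): F=GGGG U=WWOO R=WRWR D=RRYY L=OYOY
After move 2 (R'): R=RRWW U=WBOB F=GWGO D=RGYG B=YBRB
After move 3 (U): U=OWBB F=RRGO R=YBWW B=OYRB L=GWOY
After move 4 (F): F=GROR U=OWYW R=BBBW D=WYYG L=GROG
After move 5 (U): U=YOWW F=BBOR R=OYBW B=GRRB L=GROG
After move 6 (R): R=BOWY U=YBWR F=BYOG D=WRYG B=WROB
After move 7 (F'): F=YGBO U=YBBW R=ROWY D=RGYG L=GROW
Query 1: B[3] = B
Query 2: B[0] = W
Query 3: U[3] = W
Query 4: L[1] = R
Query 5: D[1] = G
Query 6: L[2] = O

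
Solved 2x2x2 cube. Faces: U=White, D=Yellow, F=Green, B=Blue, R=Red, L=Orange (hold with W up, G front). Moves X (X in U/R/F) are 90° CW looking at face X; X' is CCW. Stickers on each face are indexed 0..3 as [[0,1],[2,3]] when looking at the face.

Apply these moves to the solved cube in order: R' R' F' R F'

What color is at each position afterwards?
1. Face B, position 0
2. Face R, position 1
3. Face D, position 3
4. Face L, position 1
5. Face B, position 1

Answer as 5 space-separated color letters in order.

After move 1 (R'): R=RRRR U=WBWB F=GWGW D=YGYG B=YBYB
After move 2 (R'): R=RRRR U=WYWY F=GBGB D=YWYW B=GBGB
After move 3 (F'): F=BBGG U=WYRR R=WRYR D=OOYW L=OYOW
After move 4 (R): R=YWRR U=WBRG F=BOGW D=OGYG B=RBYB
After move 5 (F'): F=OWBG U=WBYR R=GWOR D=YWYG L=OGOR
Query 1: B[0] = R
Query 2: R[1] = W
Query 3: D[3] = G
Query 4: L[1] = G
Query 5: B[1] = B

Answer: R W G G B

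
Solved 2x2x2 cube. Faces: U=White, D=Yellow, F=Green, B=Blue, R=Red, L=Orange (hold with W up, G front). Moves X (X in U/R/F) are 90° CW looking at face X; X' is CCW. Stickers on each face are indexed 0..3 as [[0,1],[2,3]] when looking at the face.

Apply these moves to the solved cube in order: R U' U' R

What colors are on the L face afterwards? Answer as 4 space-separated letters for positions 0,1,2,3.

After move 1 (R): R=RRRR U=WGWG F=GYGY D=YBYB B=WBWB
After move 2 (U'): U=GGWW F=OOGY R=GYRR B=RRWB L=WBOO
After move 3 (U'): U=GWGW F=WBGY R=OORR B=GYWB L=RROO
After move 4 (R): R=RORO U=GBGY F=WBGB D=YWYG B=WYWB
Query: L face = RROO

Answer: R R O O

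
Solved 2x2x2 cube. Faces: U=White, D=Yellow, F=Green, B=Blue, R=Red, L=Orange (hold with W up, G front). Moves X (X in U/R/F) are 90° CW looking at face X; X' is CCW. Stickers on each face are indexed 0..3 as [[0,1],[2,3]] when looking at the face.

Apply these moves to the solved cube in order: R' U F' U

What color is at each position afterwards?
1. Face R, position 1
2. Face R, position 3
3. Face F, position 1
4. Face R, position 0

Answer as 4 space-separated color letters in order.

After move 1 (R'): R=RRRR U=WBWB F=GWGW D=YGYG B=YBYB
After move 2 (U): U=WWBB F=RRGW R=YBRR B=OOYB L=GWOO
After move 3 (F'): F=RWRG U=WWYR R=GBYR D=WOYG L=GBOB
After move 4 (U): U=YWRW F=GBRG R=OOYR B=GBYB L=RWOB
Query 1: R[1] = O
Query 2: R[3] = R
Query 3: F[1] = B
Query 4: R[0] = O

Answer: O R B O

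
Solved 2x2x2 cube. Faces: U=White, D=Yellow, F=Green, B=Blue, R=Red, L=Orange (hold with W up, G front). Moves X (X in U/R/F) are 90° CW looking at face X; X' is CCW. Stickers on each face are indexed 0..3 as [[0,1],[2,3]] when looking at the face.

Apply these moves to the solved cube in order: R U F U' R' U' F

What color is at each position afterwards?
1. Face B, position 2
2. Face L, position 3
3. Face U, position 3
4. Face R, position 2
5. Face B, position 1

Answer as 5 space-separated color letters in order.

Answer: W Y B W R

Derivation:
After move 1 (R): R=RRRR U=WGWG F=GYGY D=YBYB B=WBWB
After move 2 (U): U=WWGG F=RRGY R=WBRR B=OOWB L=GYOO
After move 3 (F): F=GRYR U=WWOY R=GBGR D=RWYB L=GYOB
After move 4 (U'): U=WYWO F=GYYR R=GRGR B=GBWB L=OOOB
After move 5 (R'): R=RRGG U=WWWG F=GYYO D=RYYR B=BBWB
After move 6 (U'): U=WGWW F=OOYO R=GYGG B=RRWB L=BBOB
After move 7 (F): F=YOOO U=WGBB R=WYWG D=GGYR L=BROY
Query 1: B[2] = W
Query 2: L[3] = Y
Query 3: U[3] = B
Query 4: R[2] = W
Query 5: B[1] = R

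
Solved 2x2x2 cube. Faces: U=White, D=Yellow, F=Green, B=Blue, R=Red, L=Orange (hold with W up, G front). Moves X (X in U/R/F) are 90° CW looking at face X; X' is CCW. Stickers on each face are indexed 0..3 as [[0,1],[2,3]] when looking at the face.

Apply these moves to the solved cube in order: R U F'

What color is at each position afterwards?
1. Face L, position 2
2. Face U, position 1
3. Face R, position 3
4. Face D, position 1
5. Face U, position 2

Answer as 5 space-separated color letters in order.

After move 1 (R): R=RRRR U=WGWG F=GYGY D=YBYB B=WBWB
After move 2 (U): U=WWGG F=RRGY R=WBRR B=OOWB L=GYOO
After move 3 (F'): F=RYRG U=WWWR R=BBYR D=YOYB L=GGOG
Query 1: L[2] = O
Query 2: U[1] = W
Query 3: R[3] = R
Query 4: D[1] = O
Query 5: U[2] = W

Answer: O W R O W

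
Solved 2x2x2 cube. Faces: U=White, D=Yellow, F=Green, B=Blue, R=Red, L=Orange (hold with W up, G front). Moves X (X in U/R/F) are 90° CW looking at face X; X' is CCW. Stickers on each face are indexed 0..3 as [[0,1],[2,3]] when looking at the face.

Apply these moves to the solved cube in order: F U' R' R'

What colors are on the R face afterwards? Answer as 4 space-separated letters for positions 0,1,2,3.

Answer: R W G G

Derivation:
After move 1 (F): F=GGGG U=WWOO R=WRWR D=RRYY L=OYOY
After move 2 (U'): U=WOWO F=OYGG R=GGWR B=WRBB L=BBOY
After move 3 (R'): R=GRGW U=WBWW F=OOGO D=RYYG B=YRRB
After move 4 (R'): R=RWGG U=WRWY F=OBGW D=ROYO B=GRYB
Query: R face = RWGG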